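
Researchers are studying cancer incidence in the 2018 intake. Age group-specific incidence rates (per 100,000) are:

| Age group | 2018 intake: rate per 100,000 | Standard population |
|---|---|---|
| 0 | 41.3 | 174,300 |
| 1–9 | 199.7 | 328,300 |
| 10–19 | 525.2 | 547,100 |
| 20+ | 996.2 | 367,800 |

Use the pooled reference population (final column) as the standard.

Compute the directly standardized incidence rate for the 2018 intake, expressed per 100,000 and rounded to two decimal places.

512.52

Standard total = 1,417,500; weights = 0.1230, 0.2316, 0.3860, 0.2595.
Standardized rate: 0.1230×41.3 + 0.2316×199.7 + 0.3860×525.2 + 0.2595×996.2 = 512.5216 per 100,000.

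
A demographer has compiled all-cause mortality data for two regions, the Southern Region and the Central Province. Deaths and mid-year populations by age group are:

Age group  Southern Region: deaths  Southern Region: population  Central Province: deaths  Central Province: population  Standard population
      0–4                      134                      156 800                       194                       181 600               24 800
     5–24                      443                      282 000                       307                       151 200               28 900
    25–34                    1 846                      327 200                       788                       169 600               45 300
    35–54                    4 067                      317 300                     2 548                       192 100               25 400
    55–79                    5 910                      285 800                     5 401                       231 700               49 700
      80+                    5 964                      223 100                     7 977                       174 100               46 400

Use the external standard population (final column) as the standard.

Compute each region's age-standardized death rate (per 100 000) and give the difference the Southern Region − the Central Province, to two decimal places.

-454.06

Age-specific rates per 100 000 for the Southern Region: 85.46, 157.09, 564.18, 1281.75, 2067.88, 2673.24.
For the Central Province: 106.83, 203.04, 464.62, 1326.39, 2331.03, 4581.85.
Standard total = 220 500; weights = 0.1125, 0.1311, 0.2054, 0.1152, 0.2254, 0.2104.
The Southern Region: 0.1125×85.46 + 0.1311×157.09 + 0.2054×564.18 + 0.1152×1281.75 + 0.2254×2067.88 + 0.2104×2673.24 = 1322.3821 per 100 000.
The Central Province: 0.1125×106.83 + 0.1311×203.04 + 0.2054×464.62 + 0.1152×1326.39 + 0.2254×2331.03 + 0.2104×4581.85 = 1776.4405 per 100 000.
Difference = 1322.3821 − 1776.4405 = -454.0584.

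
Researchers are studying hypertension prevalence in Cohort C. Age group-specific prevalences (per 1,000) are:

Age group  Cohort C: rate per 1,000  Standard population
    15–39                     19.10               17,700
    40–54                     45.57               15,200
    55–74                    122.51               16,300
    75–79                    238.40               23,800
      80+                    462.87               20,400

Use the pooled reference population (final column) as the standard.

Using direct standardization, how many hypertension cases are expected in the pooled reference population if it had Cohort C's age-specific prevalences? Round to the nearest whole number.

Expected hypertension cases = Σ (standard pop × age-specific rate ÷ 1,000)
= 17,700×19.10/1,000 + 15,200×45.57/1,000 + 16,300×122.51/1,000 + 23,800×238.40/1,000 + 20,400×462.87/1,000
= 338.07 + 692.66 + 1996.91 + 5673.92 + 9442.55 = 18144.12.

18144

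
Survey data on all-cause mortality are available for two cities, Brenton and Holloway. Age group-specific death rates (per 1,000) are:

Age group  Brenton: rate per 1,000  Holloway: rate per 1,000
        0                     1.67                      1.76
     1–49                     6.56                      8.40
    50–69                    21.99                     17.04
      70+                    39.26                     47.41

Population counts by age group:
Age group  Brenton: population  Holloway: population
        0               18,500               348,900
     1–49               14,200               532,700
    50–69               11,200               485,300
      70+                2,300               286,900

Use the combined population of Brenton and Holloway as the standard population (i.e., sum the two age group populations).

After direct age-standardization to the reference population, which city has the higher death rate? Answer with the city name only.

Holloway

Combined standard total = 1,700,000; weights = 0.2161, 0.3217, 0.2921, 0.1701.
Brenton: 0.2161×1.67 + 0.3217×6.56 + 0.2921×21.99 + 0.1701×39.26 = 15.5725 per 1,000.
Holloway: 0.2161×1.76 + 0.3217×8.40 + 0.2921×17.04 + 0.1701×47.41 = 16.1247 per 1,000.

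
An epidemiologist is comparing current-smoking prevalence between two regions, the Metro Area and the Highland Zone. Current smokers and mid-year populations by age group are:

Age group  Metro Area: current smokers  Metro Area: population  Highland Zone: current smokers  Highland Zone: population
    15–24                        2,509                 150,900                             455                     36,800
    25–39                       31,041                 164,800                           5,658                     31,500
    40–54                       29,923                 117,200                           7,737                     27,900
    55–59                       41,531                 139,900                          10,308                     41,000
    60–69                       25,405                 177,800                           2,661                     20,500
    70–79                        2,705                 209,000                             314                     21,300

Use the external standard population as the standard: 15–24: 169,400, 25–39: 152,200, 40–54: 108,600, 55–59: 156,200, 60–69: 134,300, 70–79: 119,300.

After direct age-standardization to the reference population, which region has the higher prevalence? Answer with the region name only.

Metro Area

Age-specific rates per 1,000 for the Metro Area: 16.627, 188.356, 255.316, 296.862, 142.885, 12.943.
For the Highland Zone: 12.364, 179.619, 277.312, 251.415, 129.805, 14.742.
Standard total = 840,000; weights = 0.2017, 0.1812, 0.1293, 0.1860, 0.1599, 0.1420.
The Metro Area: 0.2017×16.627 + 0.1812×188.356 + 0.1293×255.316 + 0.1860×296.862 + 0.1599×142.885 + 0.1420×12.943 = 150.3750 per 1,000.
The Highland Zone: 0.2017×12.364 + 0.1812×179.619 + 0.1293×277.312 + 0.1860×251.415 + 0.1599×129.805 + 0.1420×14.742 = 140.4893 per 1,000.
The crude rates (138.72 vs 151.58) would put the Highland Zone higher, but that reflects its age composition; once standardized to a common age structure, the Metro Area has the higher underlying rate.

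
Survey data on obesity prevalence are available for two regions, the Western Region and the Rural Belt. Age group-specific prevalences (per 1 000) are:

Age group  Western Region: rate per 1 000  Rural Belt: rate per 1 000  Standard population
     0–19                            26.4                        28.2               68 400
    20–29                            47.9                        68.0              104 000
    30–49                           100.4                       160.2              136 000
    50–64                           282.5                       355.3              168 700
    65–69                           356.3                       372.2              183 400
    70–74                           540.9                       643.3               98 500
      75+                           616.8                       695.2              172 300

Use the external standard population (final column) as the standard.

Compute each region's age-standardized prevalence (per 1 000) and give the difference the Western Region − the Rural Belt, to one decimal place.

-52.8

Standard total = 931 300; weights = 0.0734, 0.1117, 0.1460, 0.1811, 0.1969, 0.1058, 0.1850.
The Western Region: 0.0734×26.4 + 0.1117×47.9 + 0.1460×100.4 + 0.1811×282.5 + 0.1969×356.3 + 0.1058×540.9 + 0.1850×616.8 = 314.6121 per 1 000.
The Rural Belt: 0.0734×28.2 + 0.1117×68.0 + 0.1460×160.2 + 0.1811×355.3 + 0.1969×372.2 + 0.1058×643.3 + 0.1850×695.2 = 367.3754 per 1 000.
Difference = 314.6121 − 367.3754 = -52.7633.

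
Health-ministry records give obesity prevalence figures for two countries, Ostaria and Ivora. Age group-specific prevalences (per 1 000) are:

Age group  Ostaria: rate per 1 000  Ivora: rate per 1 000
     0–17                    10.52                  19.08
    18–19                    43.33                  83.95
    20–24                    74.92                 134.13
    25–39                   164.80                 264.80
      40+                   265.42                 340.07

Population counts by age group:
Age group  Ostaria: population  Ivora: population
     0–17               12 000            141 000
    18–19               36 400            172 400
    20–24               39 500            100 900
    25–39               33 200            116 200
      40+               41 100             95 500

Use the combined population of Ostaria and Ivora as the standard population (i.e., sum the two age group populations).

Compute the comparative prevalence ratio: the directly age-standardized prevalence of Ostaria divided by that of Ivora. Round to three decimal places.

0.655

Combined standard total = 788 200; weights = 0.1941, 0.2649, 0.1781, 0.1895, 0.1733.
Ostaria: 0.1941×10.52 + 0.2649×43.33 + 0.1781×74.92 + 0.1895×164.80 + 0.1733×265.42 = 104.1019 per 1 000.
Ivora: 0.1941×19.08 + 0.2649×83.95 + 0.1781×134.13 + 0.1895×264.80 + 0.1733×340.07 = 158.9629 per 1 000.
Ratio = 104.1019 ÷ 158.9629 = 0.65488.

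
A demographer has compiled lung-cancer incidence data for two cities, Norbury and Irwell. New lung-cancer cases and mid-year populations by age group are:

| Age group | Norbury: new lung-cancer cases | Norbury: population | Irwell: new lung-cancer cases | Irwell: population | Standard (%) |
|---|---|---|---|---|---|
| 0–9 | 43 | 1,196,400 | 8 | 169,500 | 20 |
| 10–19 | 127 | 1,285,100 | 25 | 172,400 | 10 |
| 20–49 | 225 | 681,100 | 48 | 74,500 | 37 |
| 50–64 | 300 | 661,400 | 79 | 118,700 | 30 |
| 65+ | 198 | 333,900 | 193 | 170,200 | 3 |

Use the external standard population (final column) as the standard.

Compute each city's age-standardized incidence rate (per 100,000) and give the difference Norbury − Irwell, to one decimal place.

-20.3

Age-specific rates per 100,000 for Norbury: 3.59, 9.88, 33.03, 45.36, 59.30.
For Irwell: 4.72, 14.50, 64.43, 66.55, 113.40.
Standard weights: 0.20, 0.10, 0.37, 0.30, 0.03.
Norbury: 0.2000×3.59 + 0.1000×9.88 + 0.3700×33.03 + 0.3000×45.36 + 0.0300×59.30 = 29.3164 per 100,000.
Irwell: 0.2000×4.72 + 0.1000×14.50 + 0.3700×64.43 + 0.3000×66.55 + 0.0300×113.40 = 49.6012 per 100,000.
Difference = 29.3164 − 49.6012 = -20.2848.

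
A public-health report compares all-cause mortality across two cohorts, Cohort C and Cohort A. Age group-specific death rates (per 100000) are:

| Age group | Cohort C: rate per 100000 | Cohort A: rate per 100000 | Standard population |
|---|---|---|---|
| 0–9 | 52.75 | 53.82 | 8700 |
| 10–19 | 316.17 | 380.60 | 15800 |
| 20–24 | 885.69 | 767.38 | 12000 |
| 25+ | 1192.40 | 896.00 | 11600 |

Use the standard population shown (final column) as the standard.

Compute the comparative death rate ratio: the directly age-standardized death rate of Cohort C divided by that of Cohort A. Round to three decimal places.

1.147

Standard total = 48100; weights = 0.1809, 0.3285, 0.2495, 0.2412.
Cohort C: 0.1809×52.75 + 0.3285×316.17 + 0.2495×885.69 + 0.2412×1192.40 = 621.9237 per 100000.
Cohort A: 0.1809×53.82 + 0.3285×380.60 + 0.2495×767.38 + 0.2412×896.00 = 542.2843 per 100000.
Ratio = 621.9237 ÷ 542.2843 = 1.14686.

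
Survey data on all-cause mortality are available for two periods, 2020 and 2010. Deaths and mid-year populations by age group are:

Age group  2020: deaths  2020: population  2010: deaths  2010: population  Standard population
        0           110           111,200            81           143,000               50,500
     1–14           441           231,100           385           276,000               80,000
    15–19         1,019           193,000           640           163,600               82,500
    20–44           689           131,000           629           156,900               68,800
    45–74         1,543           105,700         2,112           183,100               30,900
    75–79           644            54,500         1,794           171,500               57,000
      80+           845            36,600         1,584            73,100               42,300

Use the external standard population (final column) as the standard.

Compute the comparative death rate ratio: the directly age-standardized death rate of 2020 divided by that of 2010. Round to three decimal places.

Age-specific rates per 100,000 for 2020: 98.92, 190.83, 527.98, 525.95, 1459.79, 1181.65, 2308.74.
For 2010: 56.64, 139.49, 391.20, 400.89, 1153.47, 1046.06, 2166.89.
Standard total = 412,000; weights = 0.1226, 0.1942, 0.2002, 0.1670, 0.0750, 0.1383, 0.1027.
2020: 0.1226×98.92 + 0.1942×190.83 + 0.2002×527.98 + 0.1670×525.95 + 0.0750×1459.79 + 0.1383×1181.65 + 0.1027×2308.74 = 752.7357 per 100,000.
2010: 0.1226×56.64 + 0.1942×139.49 + 0.2002×391.20 + 0.1670×400.89 + 0.0750×1153.47 + 0.1383×1046.06 + 0.1027×2166.89 = 633.0160 per 100,000.
Ratio = 752.7357 ÷ 633.0160 = 1.18913.

1.189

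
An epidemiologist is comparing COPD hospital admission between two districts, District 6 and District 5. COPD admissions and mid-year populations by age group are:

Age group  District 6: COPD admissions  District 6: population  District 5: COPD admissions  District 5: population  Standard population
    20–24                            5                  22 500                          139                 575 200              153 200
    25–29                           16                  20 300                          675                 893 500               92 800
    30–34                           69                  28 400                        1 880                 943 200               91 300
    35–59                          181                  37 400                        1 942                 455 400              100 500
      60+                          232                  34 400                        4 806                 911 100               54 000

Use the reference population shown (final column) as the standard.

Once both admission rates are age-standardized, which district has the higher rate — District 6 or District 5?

Age-specific rates per 10 000 for District 6: 2.22, 7.88, 24.30, 48.40, 67.44.
For District 5: 2.42, 7.55, 19.93, 42.64, 52.75.
Standard total = 491 800; weights = 0.3115, 0.1887, 0.1856, 0.2044, 0.1098.
District 6: 0.3115×2.22 + 0.1887×7.88 + 0.1856×24.30 + 0.2044×48.40 + 0.1098×67.44 = 23.9848 per 10 000.
District 5: 0.3115×2.42 + 0.1887×7.55 + 0.1856×19.93 + 0.2044×42.64 + 0.1098×52.75 = 20.3848 per 10 000.

District 6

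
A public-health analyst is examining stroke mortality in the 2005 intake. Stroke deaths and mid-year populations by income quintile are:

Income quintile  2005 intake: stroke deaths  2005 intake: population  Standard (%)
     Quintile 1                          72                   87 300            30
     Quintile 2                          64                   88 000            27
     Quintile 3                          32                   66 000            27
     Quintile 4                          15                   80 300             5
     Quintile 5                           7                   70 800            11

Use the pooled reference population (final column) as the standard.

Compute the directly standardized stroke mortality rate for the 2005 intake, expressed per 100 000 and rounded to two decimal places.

Income-specific rates per 100 000 for the 2005 intake: 82.47, 72.73, 48.48, 18.68, 9.89.
Standard weights: 0.30, 0.27, 0.27, 0.05, 0.11.
Standardized rate: 0.3000×82.47 + 0.2700×72.73 + 0.2700×48.48 + 0.0500×18.68 + 0.1100×9.89 = 59.4911 per 100 000.

59.49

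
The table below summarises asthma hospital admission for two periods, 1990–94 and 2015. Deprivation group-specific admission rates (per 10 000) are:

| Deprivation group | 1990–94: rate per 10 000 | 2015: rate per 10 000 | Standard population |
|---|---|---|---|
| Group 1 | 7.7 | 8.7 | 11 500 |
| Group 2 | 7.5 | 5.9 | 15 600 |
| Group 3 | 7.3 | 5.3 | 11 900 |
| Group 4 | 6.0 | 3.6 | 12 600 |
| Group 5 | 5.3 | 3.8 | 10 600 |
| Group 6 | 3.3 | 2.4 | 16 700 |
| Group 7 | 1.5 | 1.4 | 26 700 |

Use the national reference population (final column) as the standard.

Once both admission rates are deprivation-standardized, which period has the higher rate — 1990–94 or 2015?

1990–94

Standard total = 105 600; weights = 0.1089, 0.1477, 0.1127, 0.1193, 0.1004, 0.1581, 0.2528.
1990–94: 0.1089×7.7 + 0.1477×7.5 + 0.1127×7.3 + 0.1193×6.0 + 0.1004×5.3 + 0.1581×3.3 + 0.2528×1.5 = 4.9182 per 10 000.
2015: 0.1089×8.7 + 0.1477×5.9 + 0.1127×5.3 + 0.1193×3.6 + 0.1004×3.8 + 0.1581×2.4 + 0.2528×1.4 = 3.9608 per 10 000.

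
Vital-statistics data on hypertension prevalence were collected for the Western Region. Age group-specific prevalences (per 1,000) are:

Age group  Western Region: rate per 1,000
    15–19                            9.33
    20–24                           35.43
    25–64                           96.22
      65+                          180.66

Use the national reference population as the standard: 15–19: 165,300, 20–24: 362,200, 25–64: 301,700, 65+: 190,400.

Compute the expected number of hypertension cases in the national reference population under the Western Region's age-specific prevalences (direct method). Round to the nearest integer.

Expected hypertension cases = Σ (standard pop × age-specific rate ÷ 1,000)
= 165,300×9.33/1,000 + 362,200×35.43/1,000 + 301,700×96.22/1,000 + 190,400×180.66/1,000
= 1542.25 + 12832.75 + 29029.57 + 34397.66 = 77802.23.

77802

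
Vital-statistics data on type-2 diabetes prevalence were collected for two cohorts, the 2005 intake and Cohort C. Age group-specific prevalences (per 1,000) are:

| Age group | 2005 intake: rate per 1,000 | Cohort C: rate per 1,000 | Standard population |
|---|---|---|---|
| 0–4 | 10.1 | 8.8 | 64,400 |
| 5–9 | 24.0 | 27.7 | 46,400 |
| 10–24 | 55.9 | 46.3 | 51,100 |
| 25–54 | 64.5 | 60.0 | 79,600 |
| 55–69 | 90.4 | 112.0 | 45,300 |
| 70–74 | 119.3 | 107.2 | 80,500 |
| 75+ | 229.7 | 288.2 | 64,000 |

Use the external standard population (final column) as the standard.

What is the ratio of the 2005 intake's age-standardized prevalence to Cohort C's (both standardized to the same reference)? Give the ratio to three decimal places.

Standard total = 431,300; weights = 0.1493, 0.1076, 0.1185, 0.1846, 0.1050, 0.1866, 0.1484.
The 2005 intake: 0.1493×10.1 + 0.1076×24.0 + 0.1185×55.9 + 0.1846×64.5 + 0.1050×90.4 + 0.1866×119.3 + 0.1484×229.7 = 88.4635 per 1,000.
Cohort C: 0.1493×8.8 + 0.1076×27.7 + 0.1185×46.3 + 0.1846×60.0 + 0.1050×112.0 + 0.1866×107.2 + 0.1484×288.2 = 95.3905 per 1,000.
Ratio = 88.4635 ÷ 95.3905 = 0.92738.

0.927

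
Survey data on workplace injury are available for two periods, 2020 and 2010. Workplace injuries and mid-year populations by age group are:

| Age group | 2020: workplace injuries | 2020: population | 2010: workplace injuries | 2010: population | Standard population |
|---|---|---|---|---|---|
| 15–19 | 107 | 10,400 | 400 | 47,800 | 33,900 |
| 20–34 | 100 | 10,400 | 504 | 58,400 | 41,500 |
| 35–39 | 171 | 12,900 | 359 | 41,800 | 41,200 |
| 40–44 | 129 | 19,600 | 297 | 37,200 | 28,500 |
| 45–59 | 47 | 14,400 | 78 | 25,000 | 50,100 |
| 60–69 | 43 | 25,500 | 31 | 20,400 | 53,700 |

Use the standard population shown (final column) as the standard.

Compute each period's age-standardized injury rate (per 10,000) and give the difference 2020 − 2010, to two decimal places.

Age-specific rates per 10,000 for 2020: 102.88, 96.15, 132.56, 65.82, 32.64, 16.86.
For 2010: 83.68, 86.30, 85.89, 79.84, 31.20, 15.20.
Standard total = 248,900; weights = 0.1362, 0.1667, 0.1655, 0.1145, 0.2013, 0.2157.
2020: 0.1362×102.88 + 0.1667×96.15 + 0.1655×132.56 + 0.1145×65.82 + 0.2013×32.64 + 0.2157×16.86 = 69.7311 per 10,000.
2010: 0.1362×83.68 + 0.1667×86.30 + 0.1655×85.89 + 0.1145×79.84 + 0.2013×31.20 + 0.2157×15.20 = 58.7037 per 10,000.
Difference = 69.7311 − 58.7037 = 11.0274.

11.03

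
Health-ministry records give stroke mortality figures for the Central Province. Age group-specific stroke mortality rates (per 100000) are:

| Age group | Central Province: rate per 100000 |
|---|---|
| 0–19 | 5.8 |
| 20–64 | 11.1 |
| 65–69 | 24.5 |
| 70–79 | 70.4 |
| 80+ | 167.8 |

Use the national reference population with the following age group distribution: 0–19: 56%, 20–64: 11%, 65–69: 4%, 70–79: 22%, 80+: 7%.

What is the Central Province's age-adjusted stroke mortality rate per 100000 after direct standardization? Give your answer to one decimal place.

Standard weights: 0.56, 0.11, 0.04, 0.22, 0.07.
Standardized rate: 0.5600×5.8 + 0.1100×11.1 + 0.0400×24.5 + 0.2200×70.4 + 0.0700×167.8 = 32.6830 per 100000.

32.7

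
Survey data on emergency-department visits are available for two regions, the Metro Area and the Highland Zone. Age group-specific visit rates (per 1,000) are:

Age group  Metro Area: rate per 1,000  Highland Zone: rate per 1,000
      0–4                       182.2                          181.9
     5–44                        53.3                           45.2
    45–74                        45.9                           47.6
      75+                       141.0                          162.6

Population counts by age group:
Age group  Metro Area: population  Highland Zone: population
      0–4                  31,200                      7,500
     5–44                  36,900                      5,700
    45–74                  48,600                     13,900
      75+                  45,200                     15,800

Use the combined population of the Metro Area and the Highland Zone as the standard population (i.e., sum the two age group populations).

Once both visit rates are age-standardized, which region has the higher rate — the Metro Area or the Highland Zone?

Highland Zone

Combined standard total = 204,800; weights = 0.1890, 0.2080, 0.3052, 0.2979.
The Metro Area: 0.1890×182.2 + 0.2080×53.3 + 0.3052×45.9 + 0.2979×141.0 = 101.5208 per 1,000.
The Highland Zone: 0.1890×181.9 + 0.2080×45.2 + 0.3052×47.6 + 0.2979×162.6 = 106.7317 per 1,000.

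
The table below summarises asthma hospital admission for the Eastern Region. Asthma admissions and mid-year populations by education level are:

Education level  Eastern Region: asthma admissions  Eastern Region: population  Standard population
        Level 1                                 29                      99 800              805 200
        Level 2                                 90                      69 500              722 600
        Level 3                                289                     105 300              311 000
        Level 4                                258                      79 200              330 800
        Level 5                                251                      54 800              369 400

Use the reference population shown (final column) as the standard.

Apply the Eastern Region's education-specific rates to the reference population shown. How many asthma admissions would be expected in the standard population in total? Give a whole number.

Education-specific rates per 10 000 for the Eastern Region: 2.91, 12.95, 27.45, 32.58, 45.80.
Expected asthma admissions = Σ (standard pop × education-specific rate ÷ 10 000)
= 805 200×2.91/10 000 + 722 600×12.95/10 000 + 311 000×27.45/10 000 + 330 800×32.58/10 000 + 369 400×45.80/10 000
= 233.98 + 935.74 + 853.55 + 1077.61 + 1691.96 = 4792.83.

4793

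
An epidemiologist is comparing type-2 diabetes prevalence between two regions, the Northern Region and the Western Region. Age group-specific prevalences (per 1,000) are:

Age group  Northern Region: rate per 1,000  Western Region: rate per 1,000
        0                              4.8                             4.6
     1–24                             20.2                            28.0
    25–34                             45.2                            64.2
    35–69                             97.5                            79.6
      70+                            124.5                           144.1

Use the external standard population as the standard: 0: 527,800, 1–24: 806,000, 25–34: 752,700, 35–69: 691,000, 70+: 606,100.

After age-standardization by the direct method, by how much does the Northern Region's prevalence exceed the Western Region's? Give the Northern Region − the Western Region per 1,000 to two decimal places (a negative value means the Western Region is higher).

Standard total = 3,383,600; weights = 0.1560, 0.2382, 0.2225, 0.2042, 0.1791.
The Northern Region: 0.1560×4.8 + 0.2382×20.2 + 0.2225×45.2 + 0.2042×97.5 + 0.1791×124.5 = 57.8285 per 1,000.
The Western Region: 0.1560×4.6 + 0.2382×28.0 + 0.2225×64.2 + 0.2042×79.6 + 0.1791×144.1 = 63.7374 per 1,000.
Difference = 57.8285 − 63.7374 = -5.9089.

-5.91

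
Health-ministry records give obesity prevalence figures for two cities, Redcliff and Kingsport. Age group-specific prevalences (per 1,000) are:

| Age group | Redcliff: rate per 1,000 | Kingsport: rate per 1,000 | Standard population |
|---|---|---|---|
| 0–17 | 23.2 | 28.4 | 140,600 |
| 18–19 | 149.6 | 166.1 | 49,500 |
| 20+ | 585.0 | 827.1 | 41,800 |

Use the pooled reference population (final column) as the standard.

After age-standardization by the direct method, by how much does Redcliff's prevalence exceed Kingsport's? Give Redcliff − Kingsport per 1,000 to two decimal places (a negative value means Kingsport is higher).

-50.31

Standard total = 231,900; weights = 0.6063, 0.2135, 0.1803.
Redcliff: 0.6063×23.2 + 0.2135×149.6 + 0.1803×585.0 = 151.4451 per 1,000.
Kingsport: 0.6063×28.4 + 0.2135×166.1 + 0.1803×827.1 = 201.7584 per 1,000.
Difference = 151.4451 − 201.7584 = -50.3133.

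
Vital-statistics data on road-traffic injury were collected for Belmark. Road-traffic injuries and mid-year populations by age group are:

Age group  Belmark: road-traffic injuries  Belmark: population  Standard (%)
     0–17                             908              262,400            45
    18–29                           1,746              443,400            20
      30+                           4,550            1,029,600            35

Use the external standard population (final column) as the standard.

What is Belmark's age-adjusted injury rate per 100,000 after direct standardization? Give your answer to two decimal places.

389.14

Age-specific rates per 100,000 for Belmark: 346.04, 393.78, 441.92.
Standard weights: 0.45, 0.20, 0.35.
Standardized rate: 0.4500×346.04 + 0.2000×393.78 + 0.3500×441.92 = 389.1433 per 100,000.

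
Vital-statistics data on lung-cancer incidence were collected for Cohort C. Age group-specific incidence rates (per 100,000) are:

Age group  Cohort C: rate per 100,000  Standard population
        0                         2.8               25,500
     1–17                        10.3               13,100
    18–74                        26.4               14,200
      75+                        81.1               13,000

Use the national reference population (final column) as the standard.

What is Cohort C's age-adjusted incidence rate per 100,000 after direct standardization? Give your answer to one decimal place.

Standard total = 65,800; weights = 0.3875, 0.1991, 0.2158, 0.1976.
Standardized rate: 0.3875×2.8 + 0.1991×10.3 + 0.2158×26.4 + 0.1976×81.1 = 24.8558 per 100,000.

24.9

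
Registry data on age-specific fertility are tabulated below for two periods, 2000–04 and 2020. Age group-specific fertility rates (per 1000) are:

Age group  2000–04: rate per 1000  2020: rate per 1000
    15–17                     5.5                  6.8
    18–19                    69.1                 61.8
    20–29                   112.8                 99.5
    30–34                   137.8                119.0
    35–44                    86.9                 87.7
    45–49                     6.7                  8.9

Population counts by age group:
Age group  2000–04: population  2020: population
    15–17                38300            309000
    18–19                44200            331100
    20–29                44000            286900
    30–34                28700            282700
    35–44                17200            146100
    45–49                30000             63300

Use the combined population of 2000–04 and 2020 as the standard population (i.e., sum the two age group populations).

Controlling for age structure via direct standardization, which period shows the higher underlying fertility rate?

2000–04

Combined standard total = 1621500; weights = 0.2142, 0.2315, 0.2041, 0.1920, 0.1007, 0.0575.
2000–04: 0.2142×5.5 + 0.2315×69.1 + 0.2041×112.8 + 0.1920×137.8 + 0.1007×86.9 + 0.0575×6.7 = 75.7914 per 1000.
2020: 0.2142×6.8 + 0.2315×61.8 + 0.2041×99.5 + 0.1920×119.0 + 0.1007×87.7 + 0.0575×8.9 = 68.2628 per 1000.
The crude rates (68.57 vs 69.15) would put 2020 higher, but that reflects its age composition; once standardized to a common age structure, 2000–04 has the higher underlying rate.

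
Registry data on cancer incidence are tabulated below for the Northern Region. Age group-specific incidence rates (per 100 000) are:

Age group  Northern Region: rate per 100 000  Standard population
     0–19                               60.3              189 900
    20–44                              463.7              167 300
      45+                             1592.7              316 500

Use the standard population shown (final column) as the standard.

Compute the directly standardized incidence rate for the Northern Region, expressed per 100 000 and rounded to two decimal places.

Standard total = 673 700; weights = 0.2819, 0.2483, 0.4698.
Standardized rate: 0.2819×60.3 + 0.2483×463.7 + 0.4698×1592.7 = 880.3882 per 100 000.

880.39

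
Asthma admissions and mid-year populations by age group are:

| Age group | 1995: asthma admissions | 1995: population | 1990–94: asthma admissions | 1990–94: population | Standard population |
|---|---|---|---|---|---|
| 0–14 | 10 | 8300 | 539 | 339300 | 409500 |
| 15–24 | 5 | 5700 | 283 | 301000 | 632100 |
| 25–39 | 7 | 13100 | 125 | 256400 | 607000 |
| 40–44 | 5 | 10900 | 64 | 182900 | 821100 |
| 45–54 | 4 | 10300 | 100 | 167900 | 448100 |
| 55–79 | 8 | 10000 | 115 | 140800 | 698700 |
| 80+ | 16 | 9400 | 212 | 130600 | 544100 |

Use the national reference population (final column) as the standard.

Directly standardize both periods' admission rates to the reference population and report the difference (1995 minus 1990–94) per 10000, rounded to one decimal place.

Age-specific rates per 10000 for 1995: 12.05, 8.77, 5.34, 4.59, 3.88, 8.00, 17.02.
For 1990–94: 15.89, 9.40, 4.88, 3.50, 5.96, 8.17, 16.23.
Standard total = 4160600; weights = 0.0984, 0.1519, 0.1459, 0.1974, 0.1077, 0.1679, 0.1308.
1995: 0.0984×12.05 + 0.1519×8.77 + 0.1459×5.34 + 0.1974×4.59 + 0.1077×3.88 + 0.1679×8.00 + 0.1308×17.02 = 8.1910 per 10000.
1990–94: 0.0984×15.89 + 0.1519×9.40 + 0.1459×4.88 + 0.1974×3.50 + 0.1077×5.96 + 0.1679×8.17 + 0.1308×16.23 = 8.5296 per 10000.
Difference = 8.1910 − 8.5296 = -0.3386.

-0.3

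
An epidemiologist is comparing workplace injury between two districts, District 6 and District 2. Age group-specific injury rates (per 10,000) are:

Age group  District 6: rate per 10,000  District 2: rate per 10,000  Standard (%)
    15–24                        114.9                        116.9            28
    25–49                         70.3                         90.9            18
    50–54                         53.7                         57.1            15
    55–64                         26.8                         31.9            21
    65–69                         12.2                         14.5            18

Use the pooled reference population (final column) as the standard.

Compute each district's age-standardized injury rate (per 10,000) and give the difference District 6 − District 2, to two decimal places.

-6.26

Standard weights: 0.28, 0.18, 0.15, 0.21, 0.18.
District 6: 0.2800×114.9 + 0.1800×70.3 + 0.1500×53.7 + 0.2100×26.8 + 0.1800×12.2 = 60.7050 per 10,000.
District 2: 0.2800×116.9 + 0.1800×90.9 + 0.1500×57.1 + 0.2100×31.9 + 0.1800×14.5 = 66.9680 per 10,000.
Difference = 60.7050 − 66.9680 = -6.2630.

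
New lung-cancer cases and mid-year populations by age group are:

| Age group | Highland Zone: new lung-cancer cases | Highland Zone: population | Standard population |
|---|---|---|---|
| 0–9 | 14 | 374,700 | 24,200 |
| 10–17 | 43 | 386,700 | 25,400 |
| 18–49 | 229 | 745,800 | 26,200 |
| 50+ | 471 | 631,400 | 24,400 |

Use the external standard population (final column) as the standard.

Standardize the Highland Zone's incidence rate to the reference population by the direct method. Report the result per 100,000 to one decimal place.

29.9

Age-specific rates per 100,000 for the Highland Zone: 3.74, 11.12, 30.71, 74.60.
Standard total = 100,200; weights = 0.2415, 0.2535, 0.2615, 0.2435.
Standardized rate: 0.2415×3.74 + 0.2535×11.12 + 0.2615×30.71 + 0.2435×74.60 = 29.9150 per 100,000.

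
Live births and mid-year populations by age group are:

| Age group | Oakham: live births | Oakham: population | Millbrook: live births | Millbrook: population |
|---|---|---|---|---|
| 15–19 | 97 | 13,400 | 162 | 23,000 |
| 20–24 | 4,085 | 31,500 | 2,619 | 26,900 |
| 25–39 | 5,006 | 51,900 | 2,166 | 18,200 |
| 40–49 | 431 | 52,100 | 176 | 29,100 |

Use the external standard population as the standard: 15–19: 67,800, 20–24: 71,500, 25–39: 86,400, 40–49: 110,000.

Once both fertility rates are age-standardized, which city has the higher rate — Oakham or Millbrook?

Age-specific rates per 1,000 for Oakham: 7.239, 129.683, 96.455, 8.273.
For Millbrook: 7.043, 97.361, 119.011, 6.048.
Standard total = 335,700; weights = 0.2020, 0.2130, 0.2574, 0.3277.
Oakham: 0.2020×7.239 + 0.2130×129.683 + 0.2574×96.455 + 0.3277×8.273 = 56.6183 per 1,000.
Millbrook: 0.2020×7.043 + 0.2130×97.361 + 0.2574×119.011 + 0.3277×6.048 = 54.7711 per 1,000.

Oakham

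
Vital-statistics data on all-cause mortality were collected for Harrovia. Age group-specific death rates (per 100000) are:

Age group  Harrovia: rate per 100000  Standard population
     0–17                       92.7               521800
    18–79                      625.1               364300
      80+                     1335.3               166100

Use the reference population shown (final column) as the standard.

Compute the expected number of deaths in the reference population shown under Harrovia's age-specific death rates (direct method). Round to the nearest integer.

4979

Expected deaths = Σ (standard pop × age-specific rate ÷ 100000)
= 521800×92.7/100000 + 364300×625.1/100000 + 166100×1335.3/100000
= 483.71 + 2277.24 + 2217.93 = 4978.88.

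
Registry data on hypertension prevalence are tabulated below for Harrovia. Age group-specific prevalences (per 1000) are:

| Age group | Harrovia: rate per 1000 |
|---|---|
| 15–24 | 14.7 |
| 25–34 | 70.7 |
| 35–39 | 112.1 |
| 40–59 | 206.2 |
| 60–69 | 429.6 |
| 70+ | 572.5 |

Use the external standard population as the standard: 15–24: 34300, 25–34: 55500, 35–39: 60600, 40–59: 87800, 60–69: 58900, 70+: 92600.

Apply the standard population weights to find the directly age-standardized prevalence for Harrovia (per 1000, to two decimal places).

Standard total = 389700; weights = 0.0880, 0.1424, 0.1555, 0.2253, 0.1511, 0.2376.
Standardized rate: 0.0880×14.7 + 0.1424×70.7 + 0.1555×112.1 + 0.2253×206.2 + 0.1511×429.6 + 0.2376×572.5 = 276.2192 per 1000.

276.22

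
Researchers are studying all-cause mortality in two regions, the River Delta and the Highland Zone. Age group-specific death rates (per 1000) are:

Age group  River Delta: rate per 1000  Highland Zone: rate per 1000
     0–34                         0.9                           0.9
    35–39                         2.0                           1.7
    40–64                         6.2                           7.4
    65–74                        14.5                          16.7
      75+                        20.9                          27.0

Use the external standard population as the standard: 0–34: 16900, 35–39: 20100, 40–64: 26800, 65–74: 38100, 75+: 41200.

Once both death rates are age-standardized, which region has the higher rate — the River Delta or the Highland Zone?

Highland Zone

Standard total = 143100; weights = 0.1181, 0.1405, 0.1873, 0.2662, 0.2879.
The River Delta: 0.1181×0.9 + 0.1405×2.0 + 0.1873×6.2 + 0.2662×14.5 + 0.2879×20.9 = 11.4263 per 1000.
The Highland Zone: 0.1181×0.9 + 0.1405×1.7 + 0.1873×7.4 + 0.2662×16.7 + 0.2879×27.0 = 13.9509 per 1000.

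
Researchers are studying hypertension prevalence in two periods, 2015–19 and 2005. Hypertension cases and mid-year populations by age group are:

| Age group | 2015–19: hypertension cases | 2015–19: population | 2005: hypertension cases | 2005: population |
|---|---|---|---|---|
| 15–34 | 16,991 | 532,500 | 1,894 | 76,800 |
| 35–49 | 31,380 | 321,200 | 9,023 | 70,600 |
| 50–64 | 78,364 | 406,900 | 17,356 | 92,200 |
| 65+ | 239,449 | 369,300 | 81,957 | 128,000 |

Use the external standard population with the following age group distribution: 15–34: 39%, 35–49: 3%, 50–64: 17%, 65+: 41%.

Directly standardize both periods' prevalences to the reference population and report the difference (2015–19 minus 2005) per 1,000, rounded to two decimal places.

5.98

Age-specific rates per 1,000 for 2015–19: 31.908, 97.696, 192.588, 648.386.
For 2005: 24.661, 127.805, 188.243, 640.289.
Standard weights: 0.39, 0.03, 0.17, 0.41.
2015–19: 0.3900×31.908 + 0.0300×97.696 + 0.1700×192.588 + 0.4100×648.386 = 313.9532 per 1,000.
2005: 0.3900×24.661 + 0.0300×127.805 + 0.1700×188.243 + 0.4100×640.289 = 307.9719 per 1,000.
Difference = 313.9532 − 307.9719 = 5.9813.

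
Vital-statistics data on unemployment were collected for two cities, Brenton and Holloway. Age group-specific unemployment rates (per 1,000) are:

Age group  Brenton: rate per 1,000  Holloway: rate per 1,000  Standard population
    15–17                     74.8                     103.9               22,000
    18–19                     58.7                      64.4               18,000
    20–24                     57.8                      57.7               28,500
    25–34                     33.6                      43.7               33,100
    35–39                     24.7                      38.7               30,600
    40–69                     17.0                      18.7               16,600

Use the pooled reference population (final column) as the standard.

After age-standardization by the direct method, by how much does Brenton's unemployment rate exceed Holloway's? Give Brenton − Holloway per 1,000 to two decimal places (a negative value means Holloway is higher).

Standard total = 148,800; weights = 0.1478, 0.1210, 0.1915, 0.2224, 0.2056, 0.1116.
Brenton: 0.1478×74.8 + 0.1210×58.7 + 0.1915×57.8 + 0.2224×33.6 + 0.2056×24.7 + 0.1116×17.0 = 43.6806 per 1,000.
Holloway: 0.1478×103.9 + 0.1210×64.4 + 0.1915×57.7 + 0.2224×43.7 + 0.2056×38.7 + 0.1116×18.7 = 53.9688 per 1,000.
Difference = 43.6806 − 53.9688 = -10.2882.

-10.29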